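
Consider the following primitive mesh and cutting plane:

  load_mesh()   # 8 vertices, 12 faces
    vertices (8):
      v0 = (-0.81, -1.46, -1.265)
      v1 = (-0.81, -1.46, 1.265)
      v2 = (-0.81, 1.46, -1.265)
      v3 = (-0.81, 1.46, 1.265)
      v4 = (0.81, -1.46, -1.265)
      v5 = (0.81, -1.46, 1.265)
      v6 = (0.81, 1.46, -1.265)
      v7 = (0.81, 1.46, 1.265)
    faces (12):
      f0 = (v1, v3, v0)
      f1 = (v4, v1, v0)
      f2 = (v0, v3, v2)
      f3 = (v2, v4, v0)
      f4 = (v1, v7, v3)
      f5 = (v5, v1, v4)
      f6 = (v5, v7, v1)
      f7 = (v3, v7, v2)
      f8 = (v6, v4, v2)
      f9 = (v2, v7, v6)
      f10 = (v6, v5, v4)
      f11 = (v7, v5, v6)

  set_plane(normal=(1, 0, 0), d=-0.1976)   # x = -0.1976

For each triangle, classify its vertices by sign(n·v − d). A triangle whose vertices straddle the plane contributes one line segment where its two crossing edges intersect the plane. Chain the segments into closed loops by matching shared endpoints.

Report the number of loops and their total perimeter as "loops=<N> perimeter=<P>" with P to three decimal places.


Straddling triangles (8 of 12):
  (v4,v1,v0) [+--] → (-0.1976, -1.46, 0.308598)–(-0.1976, -1.46, -1.265)  len=1.5736
  (v2,v4,v0) [-+-] → (-0.1976, 0.356168, -1.265)–(-0.1976, -1.46, -1.265)  len=1.8162
  (v1,v7,v3) [-+-] → (-0.1976, -0.356168, 1.265)–(-0.1976, 1.46, 1.265)  len=1.8162
  (v5,v1,v4) [+-+] → (-0.1976, -1.46, 1.265)–(-0.1976, -1.46, 0.308598)  len=0.9564
  (v5,v7,v1) [++-] → (-0.1976, -0.356168, 1.265)–(-0.1976, -1.46, 1.265)  len=1.1038
  (v3,v7,v2) [-+-] → (-0.1976, 1.46, 1.265)–(-0.1976, 1.46, -0.308598)  len=1.5736
  (v6,v4,v2) [++-] → (-0.1976, 0.356168, -1.265)–(-0.1976, 1.46, -1.265)  len=1.1038
  (v2,v7,v6) [-++] → (-0.1976, 1.46, -0.308598)–(-0.1976, 1.46, -1.265)  len=0.9564

Chained into 1 loop(s):
  loop 1: 8 segments, perimeter = 10.9000
Total perimeter = 10.900

loops=1 perimeter=10.900


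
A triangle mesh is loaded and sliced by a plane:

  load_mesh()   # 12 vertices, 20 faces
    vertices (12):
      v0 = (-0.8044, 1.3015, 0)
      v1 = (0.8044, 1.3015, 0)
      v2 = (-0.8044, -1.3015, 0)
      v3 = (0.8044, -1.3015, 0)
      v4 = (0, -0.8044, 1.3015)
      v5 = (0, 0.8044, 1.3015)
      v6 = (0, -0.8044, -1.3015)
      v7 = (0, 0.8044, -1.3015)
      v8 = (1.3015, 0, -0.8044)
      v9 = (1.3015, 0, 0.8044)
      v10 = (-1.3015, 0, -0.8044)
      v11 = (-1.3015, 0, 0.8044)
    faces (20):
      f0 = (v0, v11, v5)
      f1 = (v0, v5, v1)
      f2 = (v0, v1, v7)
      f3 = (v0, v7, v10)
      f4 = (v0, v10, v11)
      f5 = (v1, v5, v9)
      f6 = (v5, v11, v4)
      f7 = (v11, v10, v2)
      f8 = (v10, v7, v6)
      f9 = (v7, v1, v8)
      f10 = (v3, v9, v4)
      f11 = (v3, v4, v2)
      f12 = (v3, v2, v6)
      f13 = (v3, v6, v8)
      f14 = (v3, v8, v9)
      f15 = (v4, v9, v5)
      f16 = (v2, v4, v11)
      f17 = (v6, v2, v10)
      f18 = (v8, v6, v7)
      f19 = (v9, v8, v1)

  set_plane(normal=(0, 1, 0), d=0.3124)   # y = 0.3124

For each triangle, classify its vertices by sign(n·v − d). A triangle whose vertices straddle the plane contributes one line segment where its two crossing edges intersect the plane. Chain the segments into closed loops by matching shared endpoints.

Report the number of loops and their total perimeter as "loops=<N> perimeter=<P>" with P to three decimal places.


Straddling triangles (10 of 20):
  (v0,v11,v5) [+-+] → (-1.18218, 0.3124, 0.611319)–(-0.796044, 0.3124, 0.997456)  len=0.5461
  (v0,v7,v10) [++-] → (-0.796044, 0.3124, -0.997456)–(-1.18218, 0.3124, -0.611319)  len=0.5461
  (v0,v10,v11) [+--] → (-1.18218, 0.3124, -0.611319)–(-1.18218, 0.3124, 0.611319)  len=1.2226
  (v1,v5,v9) [++-] → (0.796044, 0.3124, 0.997456)–(1.18218, 0.3124, 0.611319)  len=0.5461
  (v5,v11,v4) [+--] → (-0.796044, 0.3124, 0.997456)–(0, 0.3124, 1.3015)  len=0.8521
  (v10,v7,v6) [-+-] → (-0.796044, 0.3124, -0.997456)–(0, 0.3124, -1.3015)  len=0.8521
  (v7,v1,v8) [++-] → (1.18218, 0.3124, -0.611319)–(0.796044, 0.3124, -0.997456)  len=0.5461
  (v4,v9,v5) [--+] → (0.796044, 0.3124, 0.997456)–(0, 0.3124, 1.3015)  len=0.8521
  (v8,v6,v7) [--+] → (0, 0.3124, -1.3015)–(0.796044, 0.3124, -0.997456)  len=0.8521
  (v9,v8,v1) [--+] → (1.18218, 0.3124, -0.611319)–(1.18218, 0.3124, 0.611319)  len=1.2226

Chained into 1 loop(s):
  loop 1: 10 segments, perimeter = 8.0381
Total perimeter = 8.038

loops=1 perimeter=8.038


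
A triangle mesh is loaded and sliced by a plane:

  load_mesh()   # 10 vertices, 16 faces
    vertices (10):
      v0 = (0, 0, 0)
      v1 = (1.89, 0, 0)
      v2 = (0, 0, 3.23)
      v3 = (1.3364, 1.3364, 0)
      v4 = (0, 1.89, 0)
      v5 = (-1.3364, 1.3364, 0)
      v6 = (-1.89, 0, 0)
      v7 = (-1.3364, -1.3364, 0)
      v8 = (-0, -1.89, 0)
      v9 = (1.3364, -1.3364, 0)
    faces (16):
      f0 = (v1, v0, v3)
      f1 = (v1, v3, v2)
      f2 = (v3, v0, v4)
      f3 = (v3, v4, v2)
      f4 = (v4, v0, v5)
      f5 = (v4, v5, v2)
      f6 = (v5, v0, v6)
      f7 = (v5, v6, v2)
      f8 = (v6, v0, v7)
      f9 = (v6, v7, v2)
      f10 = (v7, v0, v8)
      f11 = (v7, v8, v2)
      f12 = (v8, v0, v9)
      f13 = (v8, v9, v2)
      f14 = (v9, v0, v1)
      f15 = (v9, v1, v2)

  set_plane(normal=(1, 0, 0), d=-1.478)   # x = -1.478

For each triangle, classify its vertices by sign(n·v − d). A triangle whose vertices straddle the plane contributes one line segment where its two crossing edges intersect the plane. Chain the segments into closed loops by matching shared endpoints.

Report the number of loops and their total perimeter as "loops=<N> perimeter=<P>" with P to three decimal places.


Straddling triangles (4 of 16):
  (v5,v0,v6) [++-] → (-1.478, 0, 0)–(-1.478, 0.994575, 0)  len=0.9946
  (v5,v6,v2) [+-+] → (-1.478, 0.994575, 0)–(-1.478, 0, 0.704106)  len=1.2186
  (v6,v0,v7) [-++] → (-1.478, 0, 0)–(-1.478, -0.994575, 0)  len=0.9946
  (v6,v7,v2) [-++] → (-1.478, -0.994575, 0)–(-1.478, 0, 0.704106)  len=1.2186

Chained into 1 loop(s):
  loop 1: 4 segments, perimeter = 4.4263
Total perimeter = 4.426

loops=1 perimeter=4.426


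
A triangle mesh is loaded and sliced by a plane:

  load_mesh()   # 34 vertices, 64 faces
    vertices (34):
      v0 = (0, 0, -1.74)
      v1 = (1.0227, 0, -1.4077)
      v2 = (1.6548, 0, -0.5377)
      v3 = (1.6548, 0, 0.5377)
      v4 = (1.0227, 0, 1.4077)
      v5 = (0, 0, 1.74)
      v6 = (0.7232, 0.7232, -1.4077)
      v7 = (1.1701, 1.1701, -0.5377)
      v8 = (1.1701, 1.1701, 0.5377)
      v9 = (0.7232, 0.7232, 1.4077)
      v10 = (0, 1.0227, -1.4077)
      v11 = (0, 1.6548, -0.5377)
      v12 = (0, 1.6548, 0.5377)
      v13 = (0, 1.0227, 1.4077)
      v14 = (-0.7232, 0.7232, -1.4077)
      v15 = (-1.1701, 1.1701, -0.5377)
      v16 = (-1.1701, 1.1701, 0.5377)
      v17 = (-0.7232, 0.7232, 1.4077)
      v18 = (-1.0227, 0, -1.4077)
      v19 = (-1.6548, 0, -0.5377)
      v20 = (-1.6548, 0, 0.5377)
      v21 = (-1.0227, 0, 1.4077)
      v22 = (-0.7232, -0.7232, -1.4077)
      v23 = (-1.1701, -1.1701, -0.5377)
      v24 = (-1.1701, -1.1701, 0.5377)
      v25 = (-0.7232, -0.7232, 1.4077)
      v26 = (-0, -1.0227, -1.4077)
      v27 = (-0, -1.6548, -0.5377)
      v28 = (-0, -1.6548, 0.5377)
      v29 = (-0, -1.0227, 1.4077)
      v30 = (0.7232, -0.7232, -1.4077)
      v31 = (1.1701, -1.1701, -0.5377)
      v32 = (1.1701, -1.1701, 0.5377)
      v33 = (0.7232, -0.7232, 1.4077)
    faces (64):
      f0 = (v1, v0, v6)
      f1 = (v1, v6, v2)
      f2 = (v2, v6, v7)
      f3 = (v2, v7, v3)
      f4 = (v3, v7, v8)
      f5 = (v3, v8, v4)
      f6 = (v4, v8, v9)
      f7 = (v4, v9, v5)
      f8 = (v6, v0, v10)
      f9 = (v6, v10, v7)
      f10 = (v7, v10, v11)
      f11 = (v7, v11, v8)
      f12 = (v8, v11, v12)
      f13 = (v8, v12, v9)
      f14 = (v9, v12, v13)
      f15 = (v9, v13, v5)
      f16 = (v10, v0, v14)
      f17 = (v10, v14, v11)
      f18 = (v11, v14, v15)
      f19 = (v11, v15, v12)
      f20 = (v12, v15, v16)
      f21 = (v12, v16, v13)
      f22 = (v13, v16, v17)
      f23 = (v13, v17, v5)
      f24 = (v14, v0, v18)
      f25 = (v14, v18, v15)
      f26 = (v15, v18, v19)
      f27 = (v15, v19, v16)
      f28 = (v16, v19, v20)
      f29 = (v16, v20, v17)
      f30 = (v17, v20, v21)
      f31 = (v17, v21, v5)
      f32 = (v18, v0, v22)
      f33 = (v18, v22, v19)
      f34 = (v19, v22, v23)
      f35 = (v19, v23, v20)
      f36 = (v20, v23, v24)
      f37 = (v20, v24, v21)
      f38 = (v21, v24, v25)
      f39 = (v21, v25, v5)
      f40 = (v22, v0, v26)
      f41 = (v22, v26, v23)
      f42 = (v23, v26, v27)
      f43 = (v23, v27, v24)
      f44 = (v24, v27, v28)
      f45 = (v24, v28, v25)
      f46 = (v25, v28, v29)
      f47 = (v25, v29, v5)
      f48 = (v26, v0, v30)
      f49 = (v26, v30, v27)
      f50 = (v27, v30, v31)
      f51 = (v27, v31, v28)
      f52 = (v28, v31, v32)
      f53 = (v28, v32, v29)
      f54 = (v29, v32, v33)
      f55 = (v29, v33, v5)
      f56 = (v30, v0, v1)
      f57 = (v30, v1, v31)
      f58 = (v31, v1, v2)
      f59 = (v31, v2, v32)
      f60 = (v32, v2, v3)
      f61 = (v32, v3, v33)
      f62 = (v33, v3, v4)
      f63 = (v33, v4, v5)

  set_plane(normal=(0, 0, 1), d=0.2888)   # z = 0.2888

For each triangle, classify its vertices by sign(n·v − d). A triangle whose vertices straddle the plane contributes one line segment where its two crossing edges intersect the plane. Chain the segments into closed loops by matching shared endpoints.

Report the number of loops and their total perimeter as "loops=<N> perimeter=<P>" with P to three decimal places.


Straddling triangles (16 of 64):
  (v2,v7,v3) [--+] → (1.54262, 0.270818, 0.2888)–(1.6548, 0, 0.2888)  len=0.2931
  (v3,v7,v8) [+-+] → (1.54262, 0.270818, 0.2888)–(1.1701, 1.1701, 0.2888)  len=0.9734
  (v7,v11,v8) [--+] → (0.899282, 1.28228, 0.2888)–(1.1701, 1.1701, 0.2888)  len=0.2931
  (v8,v11,v12) [+-+] → (0.899282, 1.28228, 0.2888)–(0, 1.6548, 0.2888)  len=0.9734
  (v11,v15,v12) [--+] → (-0.270818, 1.54262, 0.2888)–(0, 1.6548, 0.2888)  len=0.2931
  (v12,v15,v16) [+-+] → (-0.270818, 1.54262, 0.2888)–(-1.1701, 1.1701, 0.2888)  len=0.9734
  (v15,v19,v16) [--+] → (-1.28228, 0.899282, 0.2888)–(-1.1701, 1.1701, 0.2888)  len=0.2931
  (v16,v19,v20) [+-+] → (-1.28228, 0.899282, 0.2888)–(-1.6548, 0, 0.2888)  len=0.9734
  (v19,v23,v20) [--+] → (-1.54262, -0.270818, 0.2888)–(-1.6548, 0, 0.2888)  len=0.2931
  (v20,v23,v24) [+-+] → (-1.54262, -0.270818, 0.2888)–(-1.1701, -1.1701, 0.2888)  len=0.9734
  (v23,v27,v24) [--+] → (-0.899282, -1.28228, 0.2888)–(-1.1701, -1.1701, 0.2888)  len=0.2931
  (v24,v27,v28) [+-+] → (-0.899282, -1.28228, 0.2888)–(0, -1.6548, 0.2888)  len=0.9734
  (v27,v31,v28) [--+] → (0.270818, -1.54262, 0.2888)–(0, -1.6548, 0.2888)  len=0.2931
  (v28,v31,v32) [+-+] → (0.270818, -1.54262, 0.2888)–(1.1701, -1.1701, 0.2888)  len=0.9734
  (v31,v2,v32) [--+] → (1.28228, -0.899282, 0.2888)–(1.1701, -1.1701, 0.2888)  len=0.2931
  (v32,v2,v3) [+-+] → (1.28228, -0.899282, 0.2888)–(1.6548, 0, 0.2888)  len=0.9734

Chained into 1 loop(s):
  loop 1: 16 segments, perimeter = 10.1321
Total perimeter = 10.132

loops=1 perimeter=10.132


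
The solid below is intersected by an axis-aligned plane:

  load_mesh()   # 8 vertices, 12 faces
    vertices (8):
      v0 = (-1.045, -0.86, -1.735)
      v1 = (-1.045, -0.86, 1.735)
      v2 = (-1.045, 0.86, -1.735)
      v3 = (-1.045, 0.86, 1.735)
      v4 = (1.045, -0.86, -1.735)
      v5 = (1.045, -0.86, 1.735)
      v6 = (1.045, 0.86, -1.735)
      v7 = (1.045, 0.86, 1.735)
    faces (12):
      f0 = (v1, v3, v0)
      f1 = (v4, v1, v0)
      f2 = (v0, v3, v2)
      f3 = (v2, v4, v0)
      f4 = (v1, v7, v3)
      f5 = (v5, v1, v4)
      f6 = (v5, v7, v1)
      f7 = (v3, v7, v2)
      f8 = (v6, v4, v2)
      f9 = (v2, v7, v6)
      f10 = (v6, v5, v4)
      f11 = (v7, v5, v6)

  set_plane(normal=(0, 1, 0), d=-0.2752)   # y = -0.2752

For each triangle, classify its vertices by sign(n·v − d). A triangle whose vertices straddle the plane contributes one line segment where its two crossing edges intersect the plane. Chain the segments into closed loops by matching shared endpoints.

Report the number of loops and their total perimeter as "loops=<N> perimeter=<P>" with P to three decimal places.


loops=1 perimeter=11.120

Straddling triangles (8 of 12):
  (v1,v3,v0) [-+-] → (-1.045, -0.2752, 1.735)–(-1.045, -0.2752, -0.5552)  len=2.2902
  (v0,v3,v2) [-++] → (-1.045, -0.2752, -0.5552)–(-1.045, -0.2752, -1.735)  len=1.1798
  (v2,v4,v0) [+--] → (0.3344, -0.2752, -1.735)–(-1.045, -0.2752, -1.735)  len=1.3794
  (v1,v7,v3) [-++] → (-0.3344, -0.2752, 1.735)–(-1.045, -0.2752, 1.735)  len=0.7106
  (v5,v7,v1) [-+-] → (1.045, -0.2752, 1.735)–(-0.3344, -0.2752, 1.735)  len=1.3794
  (v6,v4,v2) [+-+] → (1.045, -0.2752, -1.735)–(0.3344, -0.2752, -1.735)  len=0.7106
  (v6,v5,v4) [+--] → (1.045, -0.2752, 0.5552)–(1.045, -0.2752, -1.735)  len=2.2902
  (v7,v5,v6) [+-+] → (1.045, -0.2752, 1.735)–(1.045, -0.2752, 0.5552)  len=1.1798

Chained into 1 loop(s):
  loop 1: 8 segments, perimeter = 11.1200
Total perimeter = 11.120


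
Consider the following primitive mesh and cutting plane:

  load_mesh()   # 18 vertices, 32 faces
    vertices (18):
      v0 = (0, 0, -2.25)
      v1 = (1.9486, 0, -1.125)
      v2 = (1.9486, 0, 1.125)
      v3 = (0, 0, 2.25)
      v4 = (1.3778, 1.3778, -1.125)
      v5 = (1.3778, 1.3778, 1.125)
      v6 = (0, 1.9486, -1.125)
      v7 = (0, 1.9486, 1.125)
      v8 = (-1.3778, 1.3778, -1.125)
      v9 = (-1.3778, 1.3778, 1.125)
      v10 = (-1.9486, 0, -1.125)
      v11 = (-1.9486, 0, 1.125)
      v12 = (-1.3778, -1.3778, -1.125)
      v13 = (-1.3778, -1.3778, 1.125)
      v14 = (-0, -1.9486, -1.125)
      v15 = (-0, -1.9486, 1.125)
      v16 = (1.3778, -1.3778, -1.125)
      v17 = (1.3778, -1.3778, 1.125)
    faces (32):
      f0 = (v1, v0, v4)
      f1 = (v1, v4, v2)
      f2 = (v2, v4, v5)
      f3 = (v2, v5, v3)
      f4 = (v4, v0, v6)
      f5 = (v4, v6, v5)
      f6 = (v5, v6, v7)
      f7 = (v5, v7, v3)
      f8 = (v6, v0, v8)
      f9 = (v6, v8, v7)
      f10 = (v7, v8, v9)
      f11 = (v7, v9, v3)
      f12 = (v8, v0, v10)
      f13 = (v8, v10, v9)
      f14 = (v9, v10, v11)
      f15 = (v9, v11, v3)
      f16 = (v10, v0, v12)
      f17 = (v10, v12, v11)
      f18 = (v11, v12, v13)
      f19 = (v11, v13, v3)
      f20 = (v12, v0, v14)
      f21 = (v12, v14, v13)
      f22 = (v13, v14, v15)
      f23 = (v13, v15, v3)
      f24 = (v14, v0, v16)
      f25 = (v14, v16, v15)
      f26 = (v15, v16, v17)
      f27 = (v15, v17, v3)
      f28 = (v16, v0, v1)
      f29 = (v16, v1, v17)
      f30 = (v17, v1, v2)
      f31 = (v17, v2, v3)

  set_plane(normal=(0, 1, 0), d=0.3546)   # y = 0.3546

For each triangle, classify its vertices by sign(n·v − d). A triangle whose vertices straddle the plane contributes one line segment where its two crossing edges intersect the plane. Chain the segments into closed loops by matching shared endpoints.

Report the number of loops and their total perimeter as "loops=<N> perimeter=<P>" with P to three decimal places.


loops=1 perimeter=12.642

Straddling triangles (12 of 32):
  (v1,v0,v4) [--+] → (0.3546, 0.3546, -1.96046)–(1.8017, 0.3546, -1.125)  len=1.6710
  (v1,v4,v2) [-+-] → (1.8017, 0.3546, -1.125)–(1.8017, 0.3546, 0.545925)  len=1.6709
  (v2,v4,v5) [-++] → (1.8017, 0.3546, 0.545925)–(1.8017, 0.3546, 1.125)  len=0.5791
  (v2,v5,v3) [-+-] → (1.8017, 0.3546, 1.125)–(0.3546, 0.3546, 1.96046)  len=1.6710
  (v4,v0,v6) [+-+] → (0.3546, 0.3546, -1.96046)–(0, 0.3546, -2.04528)  len=0.3646
  (v5,v7,v3) [++-] → (0, 0.3546, 2.04528)–(0.3546, 0.3546, 1.96046)  len=0.3646
  (v6,v0,v8) [+-+] → (0, 0.3546, -2.04528)–(-0.3546, 0.3546, -1.96046)  len=0.3646
  (v7,v9,v3) [++-] → (-0.3546, 0.3546, 1.96046)–(0, 0.3546, 2.04528)  len=0.3646
  (v8,v0,v10) [+--] → (-0.3546, 0.3546, -1.96046)–(-1.8017, 0.3546, -1.125)  len=1.6710
  (v8,v10,v9) [+-+] → (-1.8017, 0.3546, -1.125)–(-1.8017, 0.3546, -0.545925)  len=0.5791
  (v9,v10,v11) [+--] → (-1.8017, 0.3546, -0.545925)–(-1.8017, 0.3546, 1.125)  len=1.6709
  (v9,v11,v3) [+--] → (-1.8017, 0.3546, 1.125)–(-0.3546, 0.3546, 1.96046)  len=1.6710

Chained into 1 loop(s):
  loop 1: 12 segments, perimeter = 12.6422
Total perimeter = 12.642


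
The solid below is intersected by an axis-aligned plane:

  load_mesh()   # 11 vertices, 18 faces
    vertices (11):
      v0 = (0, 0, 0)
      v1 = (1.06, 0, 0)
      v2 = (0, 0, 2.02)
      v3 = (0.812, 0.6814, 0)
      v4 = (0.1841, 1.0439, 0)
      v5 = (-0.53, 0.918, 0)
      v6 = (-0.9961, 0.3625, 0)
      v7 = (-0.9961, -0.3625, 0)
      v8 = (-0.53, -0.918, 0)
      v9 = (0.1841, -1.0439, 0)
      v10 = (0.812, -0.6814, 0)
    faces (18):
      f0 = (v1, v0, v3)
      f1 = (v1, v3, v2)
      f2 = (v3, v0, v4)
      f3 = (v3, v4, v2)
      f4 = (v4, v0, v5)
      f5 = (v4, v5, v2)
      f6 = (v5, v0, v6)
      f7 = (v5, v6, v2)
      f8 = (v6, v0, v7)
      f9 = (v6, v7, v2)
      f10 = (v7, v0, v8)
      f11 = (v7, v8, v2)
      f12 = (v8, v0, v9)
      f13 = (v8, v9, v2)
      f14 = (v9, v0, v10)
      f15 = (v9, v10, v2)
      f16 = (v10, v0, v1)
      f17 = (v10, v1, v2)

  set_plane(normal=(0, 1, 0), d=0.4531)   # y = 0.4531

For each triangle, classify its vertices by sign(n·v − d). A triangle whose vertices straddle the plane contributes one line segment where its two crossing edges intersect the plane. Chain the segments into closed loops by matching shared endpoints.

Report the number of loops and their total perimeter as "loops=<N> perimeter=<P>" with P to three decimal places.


loops=1 perimeter=4.813

Straddling triangles (8 of 18):
  (v1,v0,v3) [--+] → (0.539943, 0.4531, 0)–(0.895091, 0.4531, 0)  len=0.3551
  (v1,v3,v2) [-+-] → (0.895091, 0.4531, 0)–(0.539943, 0.4531, 0.676792)  len=0.7643
  (v3,v0,v4) [+-+] → (0.539943, 0.4531, 0)–(0.0799078, 0.4531, 0)  len=0.4600
  (v3,v4,v2) [++-] → (0.0799078, 0.4531, 1.14323)–(0.539943, 0.4531, 0.676792)  len=0.6551
  (v4,v0,v5) [+-+] → (0.0799078, 0.4531, 0)–(-0.261594, 0.4531, 0)  len=0.3415
  (v4,v5,v2) [++-] → (-0.261594, 0.4531, 1.02298)–(0.0799078, 0.4531, 1.14323)  len=0.3621
  (v5,v0,v6) [+--] → (-0.261594, 0.4531, 0)–(-0.920081, 0.4531, 0)  len=0.6585
  (v5,v6,v2) [+--] → (-0.920081, 0.4531, 0)–(-0.261594, 0.4531, 1.02298)  len=1.2166

Chained into 1 loop(s):
  loop 1: 8 segments, perimeter = 4.8133
Total perimeter = 4.813


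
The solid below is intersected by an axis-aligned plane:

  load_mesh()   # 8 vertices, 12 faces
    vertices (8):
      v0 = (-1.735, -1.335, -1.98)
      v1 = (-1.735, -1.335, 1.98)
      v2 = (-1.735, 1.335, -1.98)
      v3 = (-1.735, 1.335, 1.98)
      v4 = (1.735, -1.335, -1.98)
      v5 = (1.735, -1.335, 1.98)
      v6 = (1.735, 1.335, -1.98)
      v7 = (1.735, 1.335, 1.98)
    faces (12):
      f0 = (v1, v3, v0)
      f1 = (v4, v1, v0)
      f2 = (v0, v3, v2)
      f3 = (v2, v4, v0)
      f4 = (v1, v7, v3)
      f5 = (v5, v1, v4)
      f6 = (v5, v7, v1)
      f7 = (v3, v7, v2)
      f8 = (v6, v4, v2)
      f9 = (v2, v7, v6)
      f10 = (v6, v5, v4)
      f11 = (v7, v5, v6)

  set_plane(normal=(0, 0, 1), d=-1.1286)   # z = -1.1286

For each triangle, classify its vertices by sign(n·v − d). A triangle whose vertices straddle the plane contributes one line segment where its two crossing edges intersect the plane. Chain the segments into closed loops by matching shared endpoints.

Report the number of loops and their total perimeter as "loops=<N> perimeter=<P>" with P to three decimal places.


Straddling triangles (8 of 12):
  (v1,v3,v0) [++-] → (-1.735, -0.76095, -1.1286)–(-1.735, -1.335, -1.1286)  len=0.5740
  (v4,v1,v0) [-+-] → (0.98895, -1.335, -1.1286)–(-1.735, -1.335, -1.1286)  len=2.7240
  (v0,v3,v2) [-+-] → (-1.735, -0.76095, -1.1286)–(-1.735, 1.335, -1.1286)  len=2.0960
  (v5,v1,v4) [++-] → (0.98895, -1.335, -1.1286)–(1.735, -1.335, -1.1286)  len=0.7460
  (v3,v7,v2) [++-] → (-0.98895, 1.335, -1.1286)–(-1.735, 1.335, -1.1286)  len=0.7460
  (v2,v7,v6) [-+-] → (-0.98895, 1.335, -1.1286)–(1.735, 1.335, -1.1286)  len=2.7240
  (v6,v5,v4) [-+-] → (1.735, 0.76095, -1.1286)–(1.735, -1.335, -1.1286)  len=2.0960
  (v7,v5,v6) [++-] → (1.735, 0.76095, -1.1286)–(1.735, 1.335, -1.1286)  len=0.5740

Chained into 1 loop(s):
  loop 1: 8 segments, perimeter = 12.2800
Total perimeter = 12.280

loops=1 perimeter=12.280


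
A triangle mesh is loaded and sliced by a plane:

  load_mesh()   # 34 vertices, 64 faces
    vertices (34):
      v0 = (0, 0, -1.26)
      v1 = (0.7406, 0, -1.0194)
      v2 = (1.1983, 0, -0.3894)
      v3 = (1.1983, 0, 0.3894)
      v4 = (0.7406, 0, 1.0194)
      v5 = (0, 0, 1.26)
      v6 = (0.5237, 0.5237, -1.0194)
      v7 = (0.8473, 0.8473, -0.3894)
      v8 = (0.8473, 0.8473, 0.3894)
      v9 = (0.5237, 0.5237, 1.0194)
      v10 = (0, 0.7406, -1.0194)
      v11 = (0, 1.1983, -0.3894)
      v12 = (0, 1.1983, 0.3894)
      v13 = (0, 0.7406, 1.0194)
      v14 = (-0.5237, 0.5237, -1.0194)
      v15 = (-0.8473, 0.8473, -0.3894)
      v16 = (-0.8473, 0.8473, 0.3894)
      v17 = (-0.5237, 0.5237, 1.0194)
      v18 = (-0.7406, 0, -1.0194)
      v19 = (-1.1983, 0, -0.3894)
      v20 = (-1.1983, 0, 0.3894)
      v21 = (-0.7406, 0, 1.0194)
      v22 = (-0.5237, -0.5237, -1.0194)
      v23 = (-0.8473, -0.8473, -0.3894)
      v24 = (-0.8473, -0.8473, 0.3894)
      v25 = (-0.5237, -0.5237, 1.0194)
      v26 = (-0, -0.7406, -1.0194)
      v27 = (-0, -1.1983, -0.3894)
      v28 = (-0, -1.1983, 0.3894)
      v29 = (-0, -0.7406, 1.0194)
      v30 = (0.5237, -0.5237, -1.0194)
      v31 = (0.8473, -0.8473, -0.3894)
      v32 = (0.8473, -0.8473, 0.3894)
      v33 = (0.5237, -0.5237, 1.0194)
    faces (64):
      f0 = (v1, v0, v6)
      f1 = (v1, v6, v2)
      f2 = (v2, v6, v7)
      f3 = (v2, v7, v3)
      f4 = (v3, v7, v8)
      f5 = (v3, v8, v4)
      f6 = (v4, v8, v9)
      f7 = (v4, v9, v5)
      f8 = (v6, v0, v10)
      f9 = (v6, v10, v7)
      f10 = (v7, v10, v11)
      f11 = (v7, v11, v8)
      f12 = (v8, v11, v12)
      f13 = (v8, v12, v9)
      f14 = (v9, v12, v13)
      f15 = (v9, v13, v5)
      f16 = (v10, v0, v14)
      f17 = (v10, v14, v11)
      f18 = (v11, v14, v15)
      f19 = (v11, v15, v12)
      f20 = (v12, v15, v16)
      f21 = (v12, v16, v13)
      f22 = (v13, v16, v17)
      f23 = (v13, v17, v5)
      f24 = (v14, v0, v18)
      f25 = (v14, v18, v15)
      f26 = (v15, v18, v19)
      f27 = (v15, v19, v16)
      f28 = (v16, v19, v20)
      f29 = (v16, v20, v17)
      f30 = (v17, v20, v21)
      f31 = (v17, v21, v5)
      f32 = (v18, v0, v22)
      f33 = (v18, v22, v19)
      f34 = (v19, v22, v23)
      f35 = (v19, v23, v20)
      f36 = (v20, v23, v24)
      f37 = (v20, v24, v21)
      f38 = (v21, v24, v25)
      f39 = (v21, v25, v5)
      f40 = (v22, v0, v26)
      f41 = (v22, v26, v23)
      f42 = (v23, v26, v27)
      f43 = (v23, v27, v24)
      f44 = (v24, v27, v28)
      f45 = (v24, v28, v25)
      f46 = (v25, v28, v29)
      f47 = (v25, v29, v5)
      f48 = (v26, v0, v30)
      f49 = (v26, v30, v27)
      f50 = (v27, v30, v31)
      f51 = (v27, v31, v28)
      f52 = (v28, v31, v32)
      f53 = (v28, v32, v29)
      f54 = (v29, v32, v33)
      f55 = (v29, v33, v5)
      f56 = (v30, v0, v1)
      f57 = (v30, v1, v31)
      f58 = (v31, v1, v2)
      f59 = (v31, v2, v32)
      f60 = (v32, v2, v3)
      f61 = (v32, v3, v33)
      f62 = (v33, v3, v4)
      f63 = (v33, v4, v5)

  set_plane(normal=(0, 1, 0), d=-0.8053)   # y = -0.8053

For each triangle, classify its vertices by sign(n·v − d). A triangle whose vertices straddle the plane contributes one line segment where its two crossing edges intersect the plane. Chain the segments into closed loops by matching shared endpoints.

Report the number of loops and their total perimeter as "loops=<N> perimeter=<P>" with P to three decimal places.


loops=1 perimeter=5.670

Straddling triangles (18 of 64):
  (v19,v22,v23) [++-] → (-0.8053, -0.8053, -0.471168)–(-0.864699, -0.8053, -0.3894)  len=0.1011
  (v19,v23,v20) [+-+] → (-0.864699, -0.8053, -0.3894)–(-0.864699, -0.8053, -0.350795)  len=0.0386
  (v20,v23,v24) [+--] → (-0.864699, -0.8053, -0.350795)–(-0.864699, -0.8053, 0.3894)  len=0.7402
  (v20,v24,v21) [+-+] → (-0.864699, -0.8053, 0.3894)–(-0.842011, -0.8053, 0.420629)  len=0.0386
  (v21,v24,v25) [+-+] → (-0.842011, -0.8053, 0.420629)–(-0.8053, -0.8053, 0.471168)  len=0.0625
  (v22,v26,v23) [++-] → (-0.51378, -0.8053, -0.637385)–(-0.8053, -0.8053, -0.471168)  len=0.3356
  (v23,v26,v27) [-+-] → (-0.51378, -0.8053, -0.637385)–(0, -0.8053, -0.930344)  len=0.5914
  (v24,v28,v25) [--+] → (-0.305091, -0.8053, 0.756417)–(-0.8053, -0.8053, 0.471168)  len=0.5758
  (v25,v28,v29) [+-+] → (-0.305091, -0.8053, 0.756417)–(0, -0.8053, 0.930344)  len=0.3512
  (v26,v30,v27) [++-] → (0.305091, -0.8053, -0.756417)–(0, -0.8053, -0.930344)  len=0.3512
  (v27,v30,v31) [-+-] → (0.305091, -0.8053, -0.756417)–(0.8053, -0.8053, -0.471168)  len=0.5758
  (v28,v32,v29) [--+] → (0.51378, -0.8053, 0.637385)–(0, -0.8053, 0.930344)  len=0.5914
  (v29,v32,v33) [+-+] → (0.51378, -0.8053, 0.637385)–(0.8053, -0.8053, 0.471168)  len=0.3356
  (v30,v1,v31) [++-] → (0.842011, -0.8053, -0.420629)–(0.8053, -0.8053, -0.471168)  len=0.0625
  (v31,v1,v2) [-++] → (0.842011, -0.8053, -0.420629)–(0.864699, -0.8053, -0.3894)  len=0.0386
  (v31,v2,v32) [-+-] → (0.864699, -0.8053, -0.3894)–(0.864699, -0.8053, 0.350795)  len=0.7402
  (v32,v2,v3) [-++] → (0.864699, -0.8053, 0.350795)–(0.864699, -0.8053, 0.3894)  len=0.0386
  (v32,v3,v33) [-++] → (0.864699, -0.8053, 0.3894)–(0.8053, -0.8053, 0.471168)  len=0.1011

Chained into 1 loop(s):
  loop 1: 18 segments, perimeter = 5.6699
Total perimeter = 5.670


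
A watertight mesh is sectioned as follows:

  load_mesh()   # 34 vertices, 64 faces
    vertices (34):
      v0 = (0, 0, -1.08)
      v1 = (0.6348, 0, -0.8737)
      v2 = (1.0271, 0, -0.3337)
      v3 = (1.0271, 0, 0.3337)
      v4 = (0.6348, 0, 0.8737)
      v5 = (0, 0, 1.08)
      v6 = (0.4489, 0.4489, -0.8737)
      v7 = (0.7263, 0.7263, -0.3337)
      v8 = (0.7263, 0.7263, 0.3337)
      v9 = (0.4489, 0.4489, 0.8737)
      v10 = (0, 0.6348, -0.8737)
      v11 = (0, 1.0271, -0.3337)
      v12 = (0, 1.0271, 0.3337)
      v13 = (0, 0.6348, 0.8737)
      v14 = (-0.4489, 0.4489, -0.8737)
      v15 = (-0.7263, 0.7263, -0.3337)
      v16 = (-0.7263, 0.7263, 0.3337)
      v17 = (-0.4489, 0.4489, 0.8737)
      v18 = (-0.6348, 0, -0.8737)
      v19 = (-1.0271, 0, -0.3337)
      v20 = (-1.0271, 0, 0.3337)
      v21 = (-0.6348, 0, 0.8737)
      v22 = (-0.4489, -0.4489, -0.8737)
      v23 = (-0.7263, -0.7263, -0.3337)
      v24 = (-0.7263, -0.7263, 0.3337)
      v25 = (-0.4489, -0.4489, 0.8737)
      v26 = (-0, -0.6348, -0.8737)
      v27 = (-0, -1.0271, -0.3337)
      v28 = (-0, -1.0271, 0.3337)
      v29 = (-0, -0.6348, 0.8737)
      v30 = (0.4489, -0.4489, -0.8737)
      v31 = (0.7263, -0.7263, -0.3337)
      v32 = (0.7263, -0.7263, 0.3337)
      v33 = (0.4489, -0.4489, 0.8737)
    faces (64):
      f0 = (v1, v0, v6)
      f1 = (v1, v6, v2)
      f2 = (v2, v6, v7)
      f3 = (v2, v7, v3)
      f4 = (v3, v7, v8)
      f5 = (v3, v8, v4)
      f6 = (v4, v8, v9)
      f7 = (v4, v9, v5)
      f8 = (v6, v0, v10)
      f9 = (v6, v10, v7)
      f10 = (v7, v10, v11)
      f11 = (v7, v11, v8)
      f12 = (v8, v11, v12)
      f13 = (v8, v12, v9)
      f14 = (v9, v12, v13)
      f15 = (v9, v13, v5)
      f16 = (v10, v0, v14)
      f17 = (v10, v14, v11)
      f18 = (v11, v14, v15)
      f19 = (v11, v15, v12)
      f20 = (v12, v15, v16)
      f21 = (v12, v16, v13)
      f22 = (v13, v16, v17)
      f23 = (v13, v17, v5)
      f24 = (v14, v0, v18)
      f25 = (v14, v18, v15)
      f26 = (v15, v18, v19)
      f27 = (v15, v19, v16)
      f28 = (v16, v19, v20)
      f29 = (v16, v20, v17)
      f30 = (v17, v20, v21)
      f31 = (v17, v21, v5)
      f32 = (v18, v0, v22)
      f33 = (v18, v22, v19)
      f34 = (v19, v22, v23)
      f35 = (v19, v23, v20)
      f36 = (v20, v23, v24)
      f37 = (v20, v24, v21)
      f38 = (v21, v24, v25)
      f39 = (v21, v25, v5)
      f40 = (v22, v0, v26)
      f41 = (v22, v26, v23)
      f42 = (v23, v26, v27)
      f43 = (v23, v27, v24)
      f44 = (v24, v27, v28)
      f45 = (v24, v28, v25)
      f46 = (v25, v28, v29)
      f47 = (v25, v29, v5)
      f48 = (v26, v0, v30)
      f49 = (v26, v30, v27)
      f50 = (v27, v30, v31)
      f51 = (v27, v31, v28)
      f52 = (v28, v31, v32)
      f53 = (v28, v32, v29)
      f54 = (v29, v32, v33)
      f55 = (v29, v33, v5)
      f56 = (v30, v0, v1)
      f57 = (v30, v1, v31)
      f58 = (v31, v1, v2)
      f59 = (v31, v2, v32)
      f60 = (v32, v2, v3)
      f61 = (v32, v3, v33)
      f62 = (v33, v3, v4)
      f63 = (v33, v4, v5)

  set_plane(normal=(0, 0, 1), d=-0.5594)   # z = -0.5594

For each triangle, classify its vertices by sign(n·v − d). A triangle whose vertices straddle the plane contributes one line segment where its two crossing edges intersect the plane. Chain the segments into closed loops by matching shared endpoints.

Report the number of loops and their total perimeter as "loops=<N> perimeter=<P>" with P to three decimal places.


Straddling triangles (16 of 64):
  (v1,v6,v2) [--+] → (0.785434, 0.187624, -0.5594)–(0.863133, 0, -0.5594)  len=0.2031
  (v2,v6,v7) [+-+] → (0.785434, 0.187624, -0.5594)–(0.610357, 0.610357, -0.5594)  len=0.4576
  (v6,v10,v7) [--+] → (0.422733, 0.688056, -0.5594)–(0.610357, 0.610357, -0.5594)  len=0.2031
  (v7,v10,v11) [+-+] → (0.422733, 0.688056, -0.5594)–(0, 0.863133, -0.5594)  len=0.4576
  (v10,v14,v11) [--+] → (-0.187624, 0.785434, -0.5594)–(0, 0.863133, -0.5594)  len=0.2031
  (v11,v14,v15) [+-+] → (-0.187624, 0.785434, -0.5594)–(-0.610357, 0.610357, -0.5594)  len=0.4576
  (v14,v18,v15) [--+] → (-0.688056, 0.422733, -0.5594)–(-0.610357, 0.610357, -0.5594)  len=0.2031
  (v15,v18,v19) [+-+] → (-0.688056, 0.422733, -0.5594)–(-0.863133, 0, -0.5594)  len=0.4576
  (v18,v22,v19) [--+] → (-0.785434, -0.187624, -0.5594)–(-0.863133, 0, -0.5594)  len=0.2031
  (v19,v22,v23) [+-+] → (-0.785434, -0.187624, -0.5594)–(-0.610357, -0.610357, -0.5594)  len=0.4576
  (v22,v26,v23) [--+] → (-0.422733, -0.688056, -0.5594)–(-0.610357, -0.610357, -0.5594)  len=0.2031
  (v23,v26,v27) [+-+] → (-0.422733, -0.688056, -0.5594)–(0, -0.863133, -0.5594)  len=0.4576
  (v26,v30,v27) [--+] → (0.187624, -0.785434, -0.5594)–(0, -0.863133, -0.5594)  len=0.2031
  (v27,v30,v31) [+-+] → (0.187624, -0.785434, -0.5594)–(0.610357, -0.610357, -0.5594)  len=0.4576
  (v30,v1,v31) [--+] → (0.688056, -0.422733, -0.5594)–(0.610357, -0.610357, -0.5594)  len=0.2031
  (v31,v1,v2) [+-+] → (0.688056, -0.422733, -0.5594)–(0.863133, 0, -0.5594)  len=0.4576

Chained into 1 loop(s):
  loop 1: 16 segments, perimeter = 5.2850
Total perimeter = 5.285

loops=1 perimeter=5.285


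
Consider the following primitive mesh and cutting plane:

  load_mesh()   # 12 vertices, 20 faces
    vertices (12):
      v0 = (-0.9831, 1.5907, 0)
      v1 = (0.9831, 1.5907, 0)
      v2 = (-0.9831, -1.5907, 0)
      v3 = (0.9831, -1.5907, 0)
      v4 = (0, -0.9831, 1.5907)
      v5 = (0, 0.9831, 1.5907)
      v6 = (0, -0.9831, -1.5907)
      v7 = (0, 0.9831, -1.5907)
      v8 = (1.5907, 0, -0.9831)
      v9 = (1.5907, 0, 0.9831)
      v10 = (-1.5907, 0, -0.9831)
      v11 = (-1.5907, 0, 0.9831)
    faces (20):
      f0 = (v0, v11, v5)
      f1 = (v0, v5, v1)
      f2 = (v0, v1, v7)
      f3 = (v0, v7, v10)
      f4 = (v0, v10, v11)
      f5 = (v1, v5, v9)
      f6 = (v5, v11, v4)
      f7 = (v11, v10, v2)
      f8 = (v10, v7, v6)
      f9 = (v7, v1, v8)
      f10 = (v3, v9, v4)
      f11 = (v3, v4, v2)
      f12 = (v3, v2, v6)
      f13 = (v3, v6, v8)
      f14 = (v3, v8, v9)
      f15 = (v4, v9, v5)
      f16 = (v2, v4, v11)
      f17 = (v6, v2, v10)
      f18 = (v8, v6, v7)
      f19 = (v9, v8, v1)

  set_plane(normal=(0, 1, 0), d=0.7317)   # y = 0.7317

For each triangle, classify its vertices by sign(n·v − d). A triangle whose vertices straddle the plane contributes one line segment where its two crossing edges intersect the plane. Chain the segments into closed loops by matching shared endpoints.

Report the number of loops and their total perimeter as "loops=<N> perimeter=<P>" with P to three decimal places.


Straddling triangles (10 of 20):
  (v0,v11,v5) [+-+] → (-1.31121, 0.7317, 0.530888)–(-0.406777, 0.7317, 1.43532)  len=1.2791
  (v0,v7,v10) [++-] → (-0.406777, 0.7317, -1.43532)–(-1.31121, 0.7317, -0.530888)  len=1.2791
  (v0,v10,v11) [+--] → (-1.31121, 0.7317, -0.530888)–(-1.31121, 0.7317, 0.530888)  len=1.0618
  (v1,v5,v9) [++-] → (0.406777, 0.7317, 1.43532)–(1.31121, 0.7317, 0.530888)  len=1.2791
  (v5,v11,v4) [+--] → (-0.406777, 0.7317, 1.43532)–(0, 0.7317, 1.5907)  len=0.4354
  (v10,v7,v6) [-+-] → (-0.406777, 0.7317, -1.43532)–(0, 0.7317, -1.5907)  len=0.4354
  (v7,v1,v8) [++-] → (1.31121, 0.7317, -0.530888)–(0.406777, 0.7317, -1.43532)  len=1.2791
  (v4,v9,v5) [--+] → (0.406777, 0.7317, 1.43532)–(0, 0.7317, 1.5907)  len=0.4354
  (v8,v6,v7) [--+] → (0, 0.7317, -1.5907)–(0.406777, 0.7317, -1.43532)  len=0.4354
  (v9,v8,v1) [--+] → (1.31121, 0.7317, -0.530888)–(1.31121, 0.7317, 0.530888)  len=1.0618

Chained into 1 loop(s):
  loop 1: 10 segments, perimeter = 8.9816
Total perimeter = 8.982

loops=1 perimeter=8.982


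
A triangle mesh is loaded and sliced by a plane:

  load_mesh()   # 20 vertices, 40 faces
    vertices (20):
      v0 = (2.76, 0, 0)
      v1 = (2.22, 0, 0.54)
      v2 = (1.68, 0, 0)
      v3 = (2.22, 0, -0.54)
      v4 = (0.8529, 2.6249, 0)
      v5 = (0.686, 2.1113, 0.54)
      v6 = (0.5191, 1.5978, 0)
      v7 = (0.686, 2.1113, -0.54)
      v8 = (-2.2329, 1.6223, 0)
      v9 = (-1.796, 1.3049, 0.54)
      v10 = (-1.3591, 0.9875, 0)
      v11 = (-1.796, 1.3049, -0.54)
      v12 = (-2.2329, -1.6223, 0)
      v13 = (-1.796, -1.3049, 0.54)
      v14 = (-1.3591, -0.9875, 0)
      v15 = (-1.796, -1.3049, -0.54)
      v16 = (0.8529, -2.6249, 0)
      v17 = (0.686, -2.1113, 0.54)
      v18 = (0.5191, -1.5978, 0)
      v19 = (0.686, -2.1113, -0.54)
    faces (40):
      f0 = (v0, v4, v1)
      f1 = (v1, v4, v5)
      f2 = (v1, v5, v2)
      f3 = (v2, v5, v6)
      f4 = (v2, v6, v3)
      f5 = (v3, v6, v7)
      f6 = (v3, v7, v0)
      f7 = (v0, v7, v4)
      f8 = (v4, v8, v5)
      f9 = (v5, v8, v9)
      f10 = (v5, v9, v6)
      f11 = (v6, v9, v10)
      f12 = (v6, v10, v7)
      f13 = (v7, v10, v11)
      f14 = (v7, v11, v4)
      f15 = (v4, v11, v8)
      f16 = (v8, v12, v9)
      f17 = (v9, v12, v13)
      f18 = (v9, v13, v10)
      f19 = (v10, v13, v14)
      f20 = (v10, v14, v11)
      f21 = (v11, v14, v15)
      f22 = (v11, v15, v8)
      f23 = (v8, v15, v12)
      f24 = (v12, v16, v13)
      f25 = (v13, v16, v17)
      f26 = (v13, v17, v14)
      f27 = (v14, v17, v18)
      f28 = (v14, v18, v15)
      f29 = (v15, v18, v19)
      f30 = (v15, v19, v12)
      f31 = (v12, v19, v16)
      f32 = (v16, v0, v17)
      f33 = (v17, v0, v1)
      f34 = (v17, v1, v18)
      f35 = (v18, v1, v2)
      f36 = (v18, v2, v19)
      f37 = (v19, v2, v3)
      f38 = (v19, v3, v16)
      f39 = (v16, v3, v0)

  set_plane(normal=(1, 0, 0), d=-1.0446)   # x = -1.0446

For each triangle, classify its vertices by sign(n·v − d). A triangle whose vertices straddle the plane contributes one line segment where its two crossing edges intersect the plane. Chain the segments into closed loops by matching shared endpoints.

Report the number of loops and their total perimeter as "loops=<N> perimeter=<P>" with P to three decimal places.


Straddling triangles (16 of 40):
  (v4,v8,v5) [+-+] → (-1.0446, 2.00839, 0)–(-1.0446, 1.82137, 0.219837)  len=0.2886
  (v5,v8,v9) [+--] → (-1.0446, 1.82137, 0.219837)–(-1.0446, 1.54903, 0.54)  len=0.4203
  (v5,v9,v6) [+-+] → (-1.0446, 1.54903, 0.54)–(-1.0446, 1.39997, 0.364735)  len=0.2301
  (v6,v9,v10) [+--] → (-1.0446, 1.39997, 0.364735)–(-1.0446, 1.08969, 0)  len=0.4789
  (v6,v10,v7) [+-+] → (-1.0446, 1.08969, 0)–(-1.0446, 1.16032, -0.0830424)  len=0.1090
  (v7,v10,v11) [+--] → (-1.0446, 1.16032, -0.0830424)–(-1.0446, 1.54903, -0.54)  len=0.5999
  (v7,v11,v4) [+-+] → (-1.0446, 1.54903, -0.54)–(-1.0446, 1.67934, -0.386821)  len=0.2011
  (v4,v11,v8) [+--] → (-1.0446, 1.67934, -0.386821)–(-1.0446, 2.00839, 0)  len=0.5078
  (v12,v16,v13) [-+-] → (-1.0446, -2.00839, 0)–(-1.0446, -1.67934, 0.386821)  len=0.5078
  (v13,v16,v17) [-++] → (-1.0446, -1.67934, 0.386821)–(-1.0446, -1.54903, 0.54)  len=0.2011
  (v13,v17,v14) [-+-] → (-1.0446, -1.54903, 0.54)–(-1.0446, -1.16032, 0.0830424)  len=0.5999
  (v14,v17,v18) [-++] → (-1.0446, -1.16032, 0.0830424)–(-1.0446, -1.08969, 0)  len=0.1090
  (v14,v18,v15) [-+-] → (-1.0446, -1.08969, 0)–(-1.0446, -1.39997, -0.364735)  len=0.4789
  (v15,v18,v19) [-++] → (-1.0446, -1.39997, -0.364735)–(-1.0446, -1.54903, -0.54)  len=0.2301
  (v15,v19,v12) [-+-] → (-1.0446, -1.54903, -0.54)–(-1.0446, -1.82137, -0.219837)  len=0.4203
  (v12,v19,v16) [-++] → (-1.0446, -1.82137, -0.219837)–(-1.0446, -2.00839, 0)  len=0.2886

Chained into 2 loop(s):
  loop 1: 8 segments, perimeter = 2.8358
  loop 2: 8 segments, perimeter = 2.8358
Total perimeter = 5.672

loops=2 perimeter=5.672


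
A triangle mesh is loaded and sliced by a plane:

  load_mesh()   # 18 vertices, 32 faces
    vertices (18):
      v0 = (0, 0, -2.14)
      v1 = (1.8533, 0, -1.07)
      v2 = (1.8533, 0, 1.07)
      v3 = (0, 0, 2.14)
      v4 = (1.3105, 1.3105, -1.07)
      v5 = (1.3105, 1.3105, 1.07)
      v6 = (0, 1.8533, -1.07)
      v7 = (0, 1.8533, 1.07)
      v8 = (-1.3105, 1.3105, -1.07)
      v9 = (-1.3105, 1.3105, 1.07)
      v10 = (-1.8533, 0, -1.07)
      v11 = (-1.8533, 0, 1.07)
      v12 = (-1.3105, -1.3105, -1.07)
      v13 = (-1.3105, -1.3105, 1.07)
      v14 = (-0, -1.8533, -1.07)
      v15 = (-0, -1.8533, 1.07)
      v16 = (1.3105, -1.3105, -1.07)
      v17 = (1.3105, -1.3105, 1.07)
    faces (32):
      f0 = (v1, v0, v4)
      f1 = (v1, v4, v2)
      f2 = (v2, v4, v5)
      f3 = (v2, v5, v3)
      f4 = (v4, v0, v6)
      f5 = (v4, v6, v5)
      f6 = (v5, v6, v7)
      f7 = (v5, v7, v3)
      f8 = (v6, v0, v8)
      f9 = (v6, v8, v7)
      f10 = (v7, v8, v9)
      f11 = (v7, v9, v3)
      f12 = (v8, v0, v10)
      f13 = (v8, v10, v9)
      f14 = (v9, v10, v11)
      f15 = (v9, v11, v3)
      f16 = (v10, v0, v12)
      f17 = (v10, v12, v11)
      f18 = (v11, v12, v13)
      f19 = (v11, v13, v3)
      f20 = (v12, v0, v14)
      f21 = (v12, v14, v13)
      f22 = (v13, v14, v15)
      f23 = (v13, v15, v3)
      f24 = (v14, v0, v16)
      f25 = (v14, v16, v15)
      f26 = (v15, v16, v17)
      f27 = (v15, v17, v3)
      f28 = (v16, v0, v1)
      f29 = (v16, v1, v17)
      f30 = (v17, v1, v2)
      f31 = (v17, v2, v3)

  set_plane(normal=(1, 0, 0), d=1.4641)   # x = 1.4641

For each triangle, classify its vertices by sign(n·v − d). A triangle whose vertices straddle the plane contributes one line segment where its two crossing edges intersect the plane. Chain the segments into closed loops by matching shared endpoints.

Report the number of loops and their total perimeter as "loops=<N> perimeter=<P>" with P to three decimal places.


Straddling triangles (8 of 32):
  (v1,v0,v4) [+--] → (1.4641, 0, -1.2947)–(1.4641, 0.939658, -1.07)  len=0.9662
  (v1,v4,v2) [+-+] → (1.4641, 0.939658, -1.07)–(1.4641, 0.939658, -0.464429)  len=0.6056
  (v2,v4,v5) [+--] → (1.4641, 0.939658, -0.464429)–(1.4641, 0.939658, 1.07)  len=1.5344
  (v2,v5,v3) [+--] → (1.4641, 0.939658, 1.07)–(1.4641, 0, 1.2947)  len=0.9662
  (v16,v0,v1) [--+] → (1.4641, 0, -1.2947)–(1.4641, -0.939658, -1.07)  len=0.9662
  (v16,v1,v17) [-+-] → (1.4641, -0.939658, -1.07)–(1.4641, -0.939658, 0.464429)  len=1.5344
  (v17,v1,v2) [-++] → (1.4641, -0.939658, 0.464429)–(1.4641, -0.939658, 1.07)  len=0.6056
  (v17,v2,v3) [-+-] → (1.4641, -0.939658, 1.07)–(1.4641, 0, 1.2947)  len=0.9662

Chained into 1 loop(s):
  loop 1: 8 segments, perimeter = 8.1446
Total perimeter = 8.145

loops=1 perimeter=8.145


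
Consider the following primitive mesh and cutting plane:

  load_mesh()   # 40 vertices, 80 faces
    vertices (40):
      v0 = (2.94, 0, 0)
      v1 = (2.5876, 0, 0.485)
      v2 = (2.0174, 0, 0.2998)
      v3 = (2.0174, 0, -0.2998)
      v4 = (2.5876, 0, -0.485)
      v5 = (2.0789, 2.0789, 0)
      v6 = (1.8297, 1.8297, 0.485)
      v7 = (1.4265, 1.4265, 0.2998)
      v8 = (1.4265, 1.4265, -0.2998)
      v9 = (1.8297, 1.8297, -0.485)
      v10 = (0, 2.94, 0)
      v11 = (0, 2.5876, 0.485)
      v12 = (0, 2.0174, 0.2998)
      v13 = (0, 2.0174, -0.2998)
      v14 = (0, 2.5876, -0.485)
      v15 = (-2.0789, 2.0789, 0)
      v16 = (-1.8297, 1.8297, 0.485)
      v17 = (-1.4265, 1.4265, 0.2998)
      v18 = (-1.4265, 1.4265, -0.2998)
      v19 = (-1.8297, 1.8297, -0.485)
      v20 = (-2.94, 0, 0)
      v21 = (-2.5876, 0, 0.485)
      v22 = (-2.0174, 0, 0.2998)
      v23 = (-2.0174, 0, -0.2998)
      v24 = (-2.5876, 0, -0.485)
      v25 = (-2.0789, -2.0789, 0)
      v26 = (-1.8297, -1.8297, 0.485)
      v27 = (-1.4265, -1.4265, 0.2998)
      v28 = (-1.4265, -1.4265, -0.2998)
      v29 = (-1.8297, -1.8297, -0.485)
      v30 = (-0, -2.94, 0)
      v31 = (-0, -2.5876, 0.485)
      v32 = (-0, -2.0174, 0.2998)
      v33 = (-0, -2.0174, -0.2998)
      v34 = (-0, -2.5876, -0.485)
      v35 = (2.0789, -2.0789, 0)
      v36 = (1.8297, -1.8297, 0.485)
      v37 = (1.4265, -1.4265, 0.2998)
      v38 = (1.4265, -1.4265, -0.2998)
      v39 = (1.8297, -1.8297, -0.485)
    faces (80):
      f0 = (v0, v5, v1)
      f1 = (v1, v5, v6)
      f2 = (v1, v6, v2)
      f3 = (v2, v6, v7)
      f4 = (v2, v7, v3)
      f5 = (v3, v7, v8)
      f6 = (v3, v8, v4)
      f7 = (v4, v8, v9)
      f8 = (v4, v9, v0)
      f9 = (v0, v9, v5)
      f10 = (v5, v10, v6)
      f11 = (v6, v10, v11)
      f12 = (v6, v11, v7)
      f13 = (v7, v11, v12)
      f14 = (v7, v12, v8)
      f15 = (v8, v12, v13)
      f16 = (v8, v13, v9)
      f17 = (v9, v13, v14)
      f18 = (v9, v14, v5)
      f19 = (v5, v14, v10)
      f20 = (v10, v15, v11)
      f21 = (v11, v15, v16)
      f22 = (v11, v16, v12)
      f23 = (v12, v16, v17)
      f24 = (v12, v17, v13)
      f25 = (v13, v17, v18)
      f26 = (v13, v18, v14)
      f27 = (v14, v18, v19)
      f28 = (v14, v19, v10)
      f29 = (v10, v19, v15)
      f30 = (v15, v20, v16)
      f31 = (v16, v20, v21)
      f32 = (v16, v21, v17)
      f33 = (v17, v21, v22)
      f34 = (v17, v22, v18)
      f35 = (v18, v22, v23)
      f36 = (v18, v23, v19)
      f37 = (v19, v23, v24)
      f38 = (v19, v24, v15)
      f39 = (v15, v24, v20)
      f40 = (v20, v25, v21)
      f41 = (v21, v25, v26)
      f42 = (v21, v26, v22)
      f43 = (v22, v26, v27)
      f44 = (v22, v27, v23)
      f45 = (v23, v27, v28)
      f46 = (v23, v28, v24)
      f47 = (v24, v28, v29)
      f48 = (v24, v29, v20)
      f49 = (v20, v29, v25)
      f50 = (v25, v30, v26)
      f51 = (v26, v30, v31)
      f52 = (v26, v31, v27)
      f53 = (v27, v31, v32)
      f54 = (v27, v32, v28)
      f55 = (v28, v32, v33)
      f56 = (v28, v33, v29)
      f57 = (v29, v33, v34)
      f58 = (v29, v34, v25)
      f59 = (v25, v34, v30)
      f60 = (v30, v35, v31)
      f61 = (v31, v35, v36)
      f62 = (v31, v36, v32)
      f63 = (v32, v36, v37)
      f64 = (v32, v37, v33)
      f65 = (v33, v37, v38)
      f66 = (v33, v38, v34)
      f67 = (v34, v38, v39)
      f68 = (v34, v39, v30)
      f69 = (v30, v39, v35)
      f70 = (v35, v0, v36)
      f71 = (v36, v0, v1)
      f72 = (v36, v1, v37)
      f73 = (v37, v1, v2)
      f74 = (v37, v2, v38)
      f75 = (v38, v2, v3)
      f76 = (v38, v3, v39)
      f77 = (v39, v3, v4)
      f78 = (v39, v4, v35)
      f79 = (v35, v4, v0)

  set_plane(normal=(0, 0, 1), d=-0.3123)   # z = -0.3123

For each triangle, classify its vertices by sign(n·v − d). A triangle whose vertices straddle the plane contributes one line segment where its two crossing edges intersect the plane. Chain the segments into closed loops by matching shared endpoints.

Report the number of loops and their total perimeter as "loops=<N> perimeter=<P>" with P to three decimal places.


loops=2 perimeter=29.200

Straddling triangles (32 of 80):
  (v3,v8,v4) [++-] → (1.50487, 1.33022, -0.3123)–(2.05589, 0, -0.3123)  len=1.4398
  (v4,v8,v9) [-+-] → (1.50487, 1.33022, -0.3123)–(1.45371, 1.45371, -0.3123)  len=0.1337
  (v4,v9,v0) [--+] → (2.22506, 1.17818, -0.3123)–(2.71308, 0, -0.3123)  len=1.2753
  (v0,v9,v5) [+-+] → (2.22506, 1.17818, -0.3123)–(1.91844, 1.91844, -0.3123)  len=0.8013
  (v8,v13,v9) [++-] → (0.123495, 2.00473, -0.3123)–(1.45371, 1.45371, -0.3123)  len=1.4398
  (v9,v13,v14) [-+-] → (0.123495, 2.00473, -0.3123)–(0, 2.05589, -0.3123)  len=0.1337
  (v9,v14,v5) [--+] → (0.74026, 2.40646, -0.3123)–(1.91844, 1.91844, -0.3123)  len=1.2753
  (v5,v14,v10) [+-+] → (0.74026, 2.40646, -0.3123)–(0, 2.71308, -0.3123)  len=0.8013
  (v13,v18,v14) [++-] → (-1.33022, 1.50487, -0.3123)–(0, 2.05589, -0.3123)  len=1.4398
  (v14,v18,v19) [-+-] → (-1.33022, 1.50487, -0.3123)–(-1.45371, 1.45371, -0.3123)  len=0.1337
  (v14,v19,v10) [--+] → (-1.17818, 2.22506, -0.3123)–(0, 2.71308, -0.3123)  len=1.2753
  (v10,v19,v15) [+-+] → (-1.17818, 2.22506, -0.3123)–(-1.91844, 1.91844, -0.3123)  len=0.8013
  (v18,v23,v19) [++-] → (-2.00473, 0.123495, -0.3123)–(-1.45371, 1.45371, -0.3123)  len=1.4398
  (v19,v23,v24) [-+-] → (-2.00473, 0.123495, -0.3123)–(-2.05589, 0, -0.3123)  len=0.1337
  (v19,v24,v15) [--+] → (-2.40646, 0.74026, -0.3123)–(-1.91844, 1.91844, -0.3123)  len=1.2753
  (v15,v24,v20) [+-+] → (-2.40646, 0.74026, -0.3123)–(-2.71308, 0, -0.3123)  len=0.8013
  (v23,v28,v24) [++-] → (-1.50487, -1.33022, -0.3123)–(-2.05589, 0, -0.3123)  len=1.4398
  (v24,v28,v29) [-+-] → (-1.50487, -1.33022, -0.3123)–(-1.45371, -1.45371, -0.3123)  len=0.1337
  (v24,v29,v20) [--+] → (-2.22506, -1.17818, -0.3123)–(-2.71308, 0, -0.3123)  len=1.2753
  (v20,v29,v25) [+-+] → (-2.22506, -1.17818, -0.3123)–(-1.91844, -1.91844, -0.3123)  len=0.8013
  (v28,v33,v29) [++-] → (-0.123495, -2.00473, -0.3123)–(-1.45371, -1.45371, -0.3123)  len=1.4398
  (v29,v33,v34) [-+-] → (-0.123495, -2.00473, -0.3123)–(0, -2.05589, -0.3123)  len=0.1337
  (v29,v34,v25) [--+] → (-0.74026, -2.40646, -0.3123)–(-1.91844, -1.91844, -0.3123)  len=1.2753
  (v25,v34,v30) [+-+] → (-0.74026, -2.40646, -0.3123)–(0, -2.71308, -0.3123)  len=0.8013
  (v33,v38,v34) [++-] → (1.33022, -1.50487, -0.3123)–(0, -2.05589, -0.3123)  len=1.4398
  (v34,v38,v39) [-+-] → (1.33022, -1.50487, -0.3123)–(1.45371, -1.45371, -0.3123)  len=0.1337
  (v34,v39,v30) [--+] → (1.17818, -2.22506, -0.3123)–(0, -2.71308, -0.3123)  len=1.2753
  (v30,v39,v35) [+-+] → (1.17818, -2.22506, -0.3123)–(1.91844, -1.91844, -0.3123)  len=0.8013
  (v38,v3,v39) [++-] → (2.00473, -0.123495, -0.3123)–(1.45371, -1.45371, -0.3123)  len=1.4398
  (v39,v3,v4) [-+-] → (2.00473, -0.123495, -0.3123)–(2.05589, 0, -0.3123)  len=0.1337
  (v39,v4,v35) [--+] → (2.40646, -0.74026, -0.3123)–(1.91844, -1.91844, -0.3123)  len=1.2753
  (v35,v4,v0) [+-+] → (2.40646, -0.74026, -0.3123)–(2.71308, 0, -0.3123)  len=0.8013

Chained into 2 loop(s):
  loop 1: 16 segments, perimeter = 12.5880
  loop 2: 16 segments, perimeter = 16.6120
Total perimeter = 29.200
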